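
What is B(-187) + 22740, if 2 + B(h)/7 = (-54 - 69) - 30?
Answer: 21655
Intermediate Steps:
B(h) = -1085 (B(h) = -14 + 7*((-54 - 69) - 30) = -14 + 7*(-123 - 30) = -14 + 7*(-153) = -14 - 1071 = -1085)
B(-187) + 22740 = -1085 + 22740 = 21655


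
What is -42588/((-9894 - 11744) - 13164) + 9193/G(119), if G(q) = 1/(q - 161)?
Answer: -6718609212/17401 ≈ -3.8611e+5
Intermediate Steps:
G(q) = 1/(-161 + q)
-42588/((-9894 - 11744) - 13164) + 9193/G(119) = -42588/((-9894 - 11744) - 13164) + 9193/(1/(-161 + 119)) = -42588/(-21638 - 13164) + 9193/(1/(-42)) = -42588/(-34802) + 9193/(-1/42) = -42588*(-1/34802) + 9193*(-42) = 21294/17401 - 386106 = -6718609212/17401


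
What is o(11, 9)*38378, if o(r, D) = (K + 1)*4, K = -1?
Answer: 0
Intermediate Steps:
o(r, D) = 0 (o(r, D) = (-1 + 1)*4 = 0*4 = 0)
o(11, 9)*38378 = 0*38378 = 0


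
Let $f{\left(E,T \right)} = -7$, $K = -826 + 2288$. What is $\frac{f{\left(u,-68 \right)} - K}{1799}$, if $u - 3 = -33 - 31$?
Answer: $- \frac{1469}{1799} \approx -0.81656$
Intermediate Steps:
$u = -61$ ($u = 3 - 64 = -61$)
$K = 1462$
$\frac{f{\left(u,-68 \right)} - K}{1799} = \frac{-7 - 1462}{1799} = \left(-7 - 1462\right) \frac{1}{1799} = \left(-1469\right) \frac{1}{1799} = - \frac{1469}{1799}$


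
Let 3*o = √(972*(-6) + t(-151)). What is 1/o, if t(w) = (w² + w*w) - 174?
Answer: 3*√9899/19798 ≈ 0.015076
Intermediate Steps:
t(w) = -174 + 2*w² (t(w) = (w² + w²) - 174 = 2*w² - 174 = -174 + 2*w²)
o = 2*√9899/3 (o = √(972*(-6) + (-174 + 2*(-151)²))/3 = √(-5832 + (-174 + 2*22801))/3 = √(-5832 + (-174 + 45602))/3 = √(-5832 + 45428)/3 = √39596/3 = (2*√9899)/3 = 2*√9899/3 ≈ 66.329)
1/o = 1/(2*√9899/3) = 3*√9899/19798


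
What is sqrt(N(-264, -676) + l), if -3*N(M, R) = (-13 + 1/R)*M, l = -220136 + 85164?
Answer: I*sqrt(23003626)/13 ≈ 368.94*I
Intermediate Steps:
l = -134972
N(M, R) = -M*(-13 + 1/R)/3 (N(M, R) = -(-13 + 1/R)*M/3 = -M*(-13 + 1/R)/3)
sqrt(N(-264, -676) + l) = sqrt((1/3)*(-264)*(-1 + 13*(-676))/(-676) - 134972) = sqrt((1/3)*(-264)*(-1/676)*(-1 - 8788) - 134972) = sqrt((1/3)*(-264)*(-1/676)*(-8789) - 134972) = sqrt(-193358/169 - 134972) = sqrt(-23003626/169) = I*sqrt(23003626)/13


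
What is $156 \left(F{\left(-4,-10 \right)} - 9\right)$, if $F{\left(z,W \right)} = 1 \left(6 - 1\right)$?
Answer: $-624$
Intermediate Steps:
$F{\left(z,W \right)} = 5$ ($F{\left(z,W \right)} = 1 \cdot 5 = 5$)
$156 \left(F{\left(-4,-10 \right)} - 9\right) = 156 \left(5 - 9\right) = 156 \left(-4\right) = -624$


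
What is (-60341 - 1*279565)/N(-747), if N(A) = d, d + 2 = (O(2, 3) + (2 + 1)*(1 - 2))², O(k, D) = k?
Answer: 339906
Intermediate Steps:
d = -1 (d = -2 + (2 + (2 + 1)*(1 - 2))² = -2 + (2 + 3*(-1))² = -2 + (2 - 3)² = -2 + (-1)² = -2 + 1 = -1)
N(A) = -1
(-60341 - 1*279565)/N(-747) = (-60341 - 1*279565)/(-1) = (-60341 - 279565)*(-1) = -339906*(-1) = 339906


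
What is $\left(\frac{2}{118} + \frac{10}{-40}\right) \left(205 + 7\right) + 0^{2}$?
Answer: $- \frac{2915}{59} \approx -49.407$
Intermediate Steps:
$\left(\frac{2}{118} + \frac{10}{-40}\right) \left(205 + 7\right) + 0^{2} = \left(2 \cdot \frac{1}{118} + 10 \left(- \frac{1}{40}\right)\right) 212 + 0 = \left(\frac{1}{59} - \frac{1}{4}\right) 212 + 0 = \left(- \frac{55}{236}\right) 212 + 0 = - \frac{2915}{59} + 0 = - \frac{2915}{59}$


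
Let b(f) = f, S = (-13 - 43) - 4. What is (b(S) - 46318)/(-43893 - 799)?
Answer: 23189/22346 ≈ 1.0377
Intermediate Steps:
S = -60 (S = -56 - 4 = -60)
(b(S) - 46318)/(-43893 - 799) = (-60 - 46318)/(-43893 - 799) = -46378/(-44692) = -46378*(-1/44692) = 23189/22346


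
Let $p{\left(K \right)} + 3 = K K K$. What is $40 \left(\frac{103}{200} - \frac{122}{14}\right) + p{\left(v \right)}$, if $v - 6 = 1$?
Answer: $\frac{421}{35} \approx 12.029$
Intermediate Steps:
$v = 7$ ($v = 6 + 1 = 7$)
$p{\left(K \right)} = -3 + K^{3}$ ($p{\left(K \right)} = -3 + K K K = -3 + K^{2} K = -3 + K^{3}$)
$40 \left(\frac{103}{200} - \frac{122}{14}\right) + p{\left(v \right)} = 40 \left(\frac{103}{200} - \frac{122}{14}\right) - \left(3 - 7^{3}\right) = 40 \left(103 \cdot \frac{1}{200} - \frac{61}{7}\right) + \left(-3 + 343\right) = 40 \left(\frac{103}{200} - \frac{61}{7}\right) + 340 = 40 \left(- \frac{11479}{1400}\right) + 340 = - \frac{11479}{35} + 340 = \frac{421}{35}$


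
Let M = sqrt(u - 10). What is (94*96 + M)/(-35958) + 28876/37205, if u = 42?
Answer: 117097548/222969565 - 2*sqrt(2)/17979 ≈ 0.52502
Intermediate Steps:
M = 4*sqrt(2) (M = sqrt(42 - 10) = sqrt(32) = 4*sqrt(2) ≈ 5.6569)
(94*96 + M)/(-35958) + 28876/37205 = (94*96 + 4*sqrt(2))/(-35958) + 28876/37205 = (9024 + 4*sqrt(2))*(-1/35958) + 28876*(1/37205) = (-1504/5993 - 2*sqrt(2)/17979) + 28876/37205 = 117097548/222969565 - 2*sqrt(2)/17979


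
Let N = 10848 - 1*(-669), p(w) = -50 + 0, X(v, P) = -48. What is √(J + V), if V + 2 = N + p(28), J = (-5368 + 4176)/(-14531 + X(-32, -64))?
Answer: √2436871496233/14579 ≈ 107.08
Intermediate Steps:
J = 1192/14579 (J = (-5368 + 4176)/(-14531 - 48) = -1192/(-14579) = -1192*(-1/14579) = 1192/14579 ≈ 0.081761)
p(w) = -50
N = 11517 (N = 10848 + 669 = 11517)
V = 11465 (V = -2 + (11517 - 50) = -2 + 11467 = 11465)
√(J + V) = √(1192/14579 + 11465) = √(167149427/14579) = √2436871496233/14579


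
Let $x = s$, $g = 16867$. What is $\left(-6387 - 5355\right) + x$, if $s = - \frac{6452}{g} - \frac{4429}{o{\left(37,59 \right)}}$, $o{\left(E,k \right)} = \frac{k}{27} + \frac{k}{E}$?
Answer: $- \frac{822499139473}{63689792} \approx -12914.0$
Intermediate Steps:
$o{\left(E,k \right)} = \frac{k}{27} + \frac{k}{E}$ ($o{\left(E,k \right)} = k \frac{1}{27} + \frac{k}{E} = \frac{k}{27} + \frac{k}{E}$)
$s = - \frac{74653601809}{63689792}$ ($s = - \frac{6452}{16867} - \frac{4429}{\frac{1}{27} \cdot 59 + \frac{59}{37}} = \left(-6452\right) \frac{1}{16867} - \frac{4429}{\frac{59}{27} + 59 \cdot \frac{1}{37}} = - \frac{6452}{16867} - \frac{4429}{\frac{59}{27} + \frac{59}{37}} = - \frac{6452}{16867} - \frac{4429}{\frac{3776}{999}} = - \frac{6452}{16867} - \frac{4424571}{3776} = - \frac{74653601809}{63689792} \approx -1172.1$)
$x = - \frac{74653601809}{63689792} \approx -1172.1$
$\left(-6387 - 5355\right) + x = \left(-6387 - 5355\right) - \frac{74653601809}{63689792} = -11742 - \frac{74653601809}{63689792} = - \frac{822499139473}{63689792}$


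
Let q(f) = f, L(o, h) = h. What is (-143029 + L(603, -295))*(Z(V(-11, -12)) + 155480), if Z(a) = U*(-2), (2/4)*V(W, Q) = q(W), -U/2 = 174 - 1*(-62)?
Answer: -22419313376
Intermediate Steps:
U = -472 (U = -2*(174 - 1*(-62)) = -2*(174 + 62) = -2*236 = -472)
V(W, Q) = 2*W
Z(a) = 944 (Z(a) = -472*(-2) = 944)
(-143029 + L(603, -295))*(Z(V(-11, -12)) + 155480) = (-143029 - 295)*(944 + 155480) = -143324*156424 = -22419313376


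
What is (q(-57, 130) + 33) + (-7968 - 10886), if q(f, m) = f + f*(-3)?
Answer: -18707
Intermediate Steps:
q(f, m) = -2*f (q(f, m) = f - 3*f = -2*f)
(q(-57, 130) + 33) + (-7968 - 10886) = (-2*(-57) + 33) + (-7968 - 10886) = (114 + 33) - 18854 = 147 - 18854 = -18707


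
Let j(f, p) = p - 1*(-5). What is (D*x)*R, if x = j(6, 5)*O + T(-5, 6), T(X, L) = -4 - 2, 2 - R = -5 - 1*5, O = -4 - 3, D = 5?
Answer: -4560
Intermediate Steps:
O = -7
R = 12 (R = 2 - (-5 - 1*5) = 2 - (-5 - 5) = 2 - 1*(-10) = 2 + 10 = 12)
j(f, p) = 5 + p (j(f, p) = p + 5 = 5 + p)
T(X, L) = -6
x = -76 (x = (5 + 5)*(-7) - 6 = 10*(-7) - 6 = -70 - 6 = -76)
(D*x)*R = (5*(-76))*12 = -380*12 = -4560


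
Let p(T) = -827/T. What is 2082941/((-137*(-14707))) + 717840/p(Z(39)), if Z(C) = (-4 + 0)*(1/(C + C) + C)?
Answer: 419168156072773/3094535587 ≈ 1.3545e+5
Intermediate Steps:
Z(C) = -4*C - 2/C (Z(C) = -4*(1/(2*C) + C) = -4*(C + 1/(2*C)) = -4*C - 2/C)
2082941/((-137*(-14707))) + 717840/p(Z(39)) = 2082941/((-137*(-14707))) + 717840/((-827/(-4*39 - 2/39))) = 2082941/2014859 + 717840/((-827/(-156 - 2*1/39))) = 2082941*(1/2014859) + 717840/((-827/(-156 - 2/39))) = 297563/287837 + 717840/((-827/(-6086/39))) = 297563/287837 + 717840/((-827*(-39/6086))) = 297563/287837 + 717840/(32253/6086) = 297563/287837 + 717840*(6086/32253) = 297563/287837 + 1456258080/10751 = 419168156072773/3094535587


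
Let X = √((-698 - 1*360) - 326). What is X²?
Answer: -1384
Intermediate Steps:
X = 2*I*√346 (X = √((-698 - 360) - 326) = √(-1058 - 326) = √(-1384) = 2*I*√346 ≈ 37.202*I)
X² = (2*I*√346)² = -1384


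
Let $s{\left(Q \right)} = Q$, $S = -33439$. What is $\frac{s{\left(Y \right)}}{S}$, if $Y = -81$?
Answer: $\frac{81}{33439} \approx 0.0024223$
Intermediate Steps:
$\frac{s{\left(Y \right)}}{S} = - \frac{81}{-33439} = \left(-81\right) \left(- \frac{1}{33439}\right) = \frac{81}{33439}$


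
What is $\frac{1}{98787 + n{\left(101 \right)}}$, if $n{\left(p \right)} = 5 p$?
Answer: $\frac{1}{99292} \approx 1.0071 \cdot 10^{-5}$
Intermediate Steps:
$\frac{1}{98787 + n{\left(101 \right)}} = \frac{1}{98787 + 5 \cdot 101} = \frac{1}{98787 + 505} = \frac{1}{99292}$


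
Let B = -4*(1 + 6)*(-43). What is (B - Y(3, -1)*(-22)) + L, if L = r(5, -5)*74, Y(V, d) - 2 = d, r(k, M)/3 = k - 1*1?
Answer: 2114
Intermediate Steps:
r(k, M) = -3 + 3*k (r(k, M) = 3*(k - 1*1) = 3*(k - 1) = 3*(-1 + k) = -3 + 3*k)
Y(V, d) = 2 + d
L = 888 (L = (-3 + 3*5)*74 = (-3 + 15)*74 = 12*74 = 888)
B = 1204 (B = -4*7*(-43) = -28*(-43) = 1204)
(B - Y(3, -1)*(-22)) + L = (1204 - (2 - 1)*(-22)) + 888 = (1204 - (-22)) + 888 = (1204 - 1*(-22)) + 888 = (1204 + 22) + 888 = 1226 + 888 = 2114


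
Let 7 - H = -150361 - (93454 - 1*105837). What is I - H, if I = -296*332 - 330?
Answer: -236587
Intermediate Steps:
I = -98602 (I = -98272 - 330 = -98602)
H = 137985 (H = 7 - (-150361 - (93454 - 1*105837)) = 7 - (-150361 - (93454 - 105837)) = 7 - (-150361 - 1*(-12383)) = 7 - (-150361 + 12383) = 7 - 1*(-137978) = 7 + 137978 = 137985)
I - H = -98602 - 1*137985 = -98602 - 137985 = -236587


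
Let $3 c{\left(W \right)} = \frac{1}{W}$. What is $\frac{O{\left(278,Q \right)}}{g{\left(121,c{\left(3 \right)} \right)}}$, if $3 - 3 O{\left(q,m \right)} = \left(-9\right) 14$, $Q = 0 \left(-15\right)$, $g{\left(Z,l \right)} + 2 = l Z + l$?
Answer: $\frac{387}{104} \approx 3.7212$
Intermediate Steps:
$c{\left(W \right)} = \frac{1}{3 W}$
$g{\left(Z,l \right)} = -2 + l + Z l$ ($g{\left(Z,l \right)} = -2 + \left(l Z + l\right) = -2 + \left(Z l + l\right) = -2 + \left(l + Z l\right) = -2 + l + Z l$)
$Q = 0$
$O{\left(q,m \right)} = 43$ ($O{\left(q,m \right)} = 1 - \frac{\left(-9\right) 14}{3} = 1 - -42 = 1 + 42 = 43$)
$\frac{O{\left(278,Q \right)}}{g{\left(121,c{\left(3 \right)} \right)}} = \frac{43}{-2 + \frac{1}{3 \cdot 3} + 121 \frac{1}{3 \cdot 3}} = \frac{43}{-2 + \frac{1}{3} \cdot \frac{1}{3} + 121 \cdot \frac{1}{3} \cdot \frac{1}{3}} = \frac{43}{-2 + \frac{1}{9} + 121 \cdot \frac{1}{9}} = \frac{43}{-2 + \frac{1}{9} + \frac{121}{9}} = \frac{43}{\frac{104}{9}} = 43 \cdot \frac{9}{104} = \frac{387}{104}$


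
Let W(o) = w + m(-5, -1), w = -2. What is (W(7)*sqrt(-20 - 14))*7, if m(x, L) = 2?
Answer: 0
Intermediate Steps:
W(o) = 0 (W(o) = -2 + 2 = 0)
(W(7)*sqrt(-20 - 14))*7 = (0*sqrt(-20 - 14))*7 = (0*sqrt(-34))*7 = (0*(I*sqrt(34)))*7 = 0*7 = 0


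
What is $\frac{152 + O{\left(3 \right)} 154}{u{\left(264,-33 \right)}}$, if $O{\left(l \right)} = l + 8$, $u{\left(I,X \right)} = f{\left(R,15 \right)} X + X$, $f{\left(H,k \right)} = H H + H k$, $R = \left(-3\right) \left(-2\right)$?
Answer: $- \frac{1846}{4191} \approx -0.44047$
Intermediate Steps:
$R = 6$
$f{\left(H,k \right)} = H^{2} + H k$
$u{\left(I,X \right)} = 127 X$ ($u{\left(I,X \right)} = 6 \left(6 + 15\right) X + X = 6 \cdot 21 X + X = 126 X + X = 127 X$)
$O{\left(l \right)} = 8 + l$
$\frac{152 + O{\left(3 \right)} 154}{u{\left(264,-33 \right)}} = \frac{152 + \left(8 + 3\right) 154}{127 \left(-33\right)} = \frac{152 + 11 \cdot 154}{-4191} = \left(152 + 1694\right) \left(- \frac{1}{4191}\right) = 1846 \left(- \frac{1}{4191}\right) = - \frac{1846}{4191}$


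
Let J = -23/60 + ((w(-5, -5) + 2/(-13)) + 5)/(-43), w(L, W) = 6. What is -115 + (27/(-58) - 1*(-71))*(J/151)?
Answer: -33867689647/293743320 ≈ -115.30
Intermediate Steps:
J = -21317/33540 (J = -23/60 + ((6 + 2/(-13)) + 5)/(-43) = -23*1/60 + ((6 + 2*(-1/13)) + 5)*(-1/43) = -23/60 + ((6 - 2/13) + 5)*(-1/43) = -23/60 + (76/13 + 5)*(-1/43) = -23/60 + (141/13)*(-1/43) = -23/60 - 141/559 = -21317/33540 ≈ -0.63557)
-115 + (27/(-58) - 1*(-71))*(J/151) = -115 + (27/(-58) - 1*(-71))*(-21317/33540/151) = -115 + (27*(-1/58) + 71)*(-21317/33540*1/151) = -115 + (-27/58 + 71)*(-21317/5064540) = -115 + (4091/58)*(-21317/5064540) = -115 - 87207847/293743320 = -33867689647/293743320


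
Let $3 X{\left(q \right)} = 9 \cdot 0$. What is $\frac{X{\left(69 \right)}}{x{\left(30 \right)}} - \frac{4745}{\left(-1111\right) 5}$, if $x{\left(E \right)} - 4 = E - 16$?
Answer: $\frac{949}{1111} \approx 0.85419$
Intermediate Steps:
$X{\left(q \right)} = 0$ ($X{\left(q \right)} = \frac{9 \cdot 0}{3} = \frac{1}{3} \cdot 0 = 0$)
$x{\left(E \right)} = -12 + E$ ($x{\left(E \right)} = 4 + \left(E - 16\right) = 4 + \left(-16 + E\right) = -12 + E$)
$\frac{X{\left(69 \right)}}{x{\left(30 \right)}} - \frac{4745}{\left(-1111\right) 5} = \frac{0}{-12 + 30} - \frac{4745}{\left(-1111\right) 5} = \frac{0}{18} - \frac{4745}{-5555} = 0 \cdot \frac{1}{18} - - \frac{949}{1111} = 0 + \frac{949}{1111} = \frac{949}{1111}$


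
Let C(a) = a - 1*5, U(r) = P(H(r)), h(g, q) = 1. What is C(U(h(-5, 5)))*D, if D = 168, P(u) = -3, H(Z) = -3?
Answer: -1344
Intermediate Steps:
U(r) = -3
C(a) = -5 + a (C(a) = a - 5 = -5 + a)
C(U(h(-5, 5)))*D = (-5 - 3)*168 = -8*168 = -1344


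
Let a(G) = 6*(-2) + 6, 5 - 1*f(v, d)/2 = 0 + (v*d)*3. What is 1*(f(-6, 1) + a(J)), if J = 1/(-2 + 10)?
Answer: 40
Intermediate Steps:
J = 1/8 ≈ 0.12500
f(v, d) = 10 - 6*d*v (f(v, d) = 10 - 2*(0 + (v*d)*3) = 10 - 2*(0 + (d*v)*3) = 10 - 2*(0 + 3*d*v) = 10 - 6*d*v)
a(G) = -6 (a(G) = -12 + 6 = -6)
1*(f(-6, 1) + a(J)) = 1*((10 - 6*1*(-6)) - 6) = 1*((10 + 36) - 6) = 1*(46 - 6) = 1*40 = 40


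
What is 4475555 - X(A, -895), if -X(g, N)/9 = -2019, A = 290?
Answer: 4457384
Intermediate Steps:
X(g, N) = 18171 (X(g, N) = -9*(-2019) = 18171)
4475555 - X(A, -895) = 4475555 - 1*18171 = 4475555 - 18171 = 4457384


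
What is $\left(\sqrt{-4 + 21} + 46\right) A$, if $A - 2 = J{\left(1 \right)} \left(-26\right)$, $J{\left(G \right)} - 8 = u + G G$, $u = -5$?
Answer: $-4692 - 102 \sqrt{17} \approx -5112.6$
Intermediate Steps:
$J{\left(G \right)} = 3 + G^{2}$ ($J{\left(G \right)} = 8 + \left(-5 + G G\right) = 8 + \left(-5 + G^{2}\right) = 3 + G^{2}$)
$A = -102$ ($A = 2 + \left(3 + 1^{2}\right) \left(-26\right) = 2 + \left(3 + 1\right) \left(-26\right) = 2 + 4 \left(-26\right) = 2 - 104 = -102$)
$\left(\sqrt{-4 + 21} + 46\right) A = \left(\sqrt{-4 + 21} + 46\right) \left(-102\right) = \left(\sqrt{17} + 46\right) \left(-102\right) = \left(46 + \sqrt{17}\right) \left(-102\right) = -4692 - 102 \sqrt{17}$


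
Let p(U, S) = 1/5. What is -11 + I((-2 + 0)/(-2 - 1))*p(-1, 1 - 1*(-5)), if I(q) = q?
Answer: -163/15 ≈ -10.867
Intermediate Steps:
p(U, S) = ⅕
-11 + I((-2 + 0)/(-2 - 1))*p(-1, 1 - 1*(-5)) = -11 + ((-2 + 0)/(-2 - 1))*(⅕) = -11 - 2/(-3)*(⅕) = -11 - 2*(-⅓)*(⅕) = -11 + (⅔)*(⅕) = -11 + 2/15 = -163/15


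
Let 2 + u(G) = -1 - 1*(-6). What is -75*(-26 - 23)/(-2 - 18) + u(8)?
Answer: -723/4 ≈ -180.75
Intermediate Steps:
u(G) = 3 (u(G) = -2 + (-1 - 1*(-6)) = -2 + (-1 + 6) = -2 + 5 = 3)
-75*(-26 - 23)/(-2 - 18) + u(8) = -75*(-26 - 23)/(-2 - 18) + 3 = -75*(-49/(-20)) + 3 = -75*(-49*(-1/20)) + 3 = -75*49/20 + 3 = -735/4 + 3 = -723/4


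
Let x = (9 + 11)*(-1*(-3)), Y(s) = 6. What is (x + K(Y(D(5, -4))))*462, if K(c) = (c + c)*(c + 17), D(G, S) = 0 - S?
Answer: 155232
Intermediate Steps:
D(G, S) = -S
K(c) = 2*c*(17 + c) (K(c) = (2*c)*(17 + c) = 2*c*(17 + c))
x = 60 (x = 20*3 = 60)
(x + K(Y(D(5, -4))))*462 = (60 + 2*6*(17 + 6))*462 = (60 + 2*6*23)*462 = (60 + 276)*462 = 336*462 = 155232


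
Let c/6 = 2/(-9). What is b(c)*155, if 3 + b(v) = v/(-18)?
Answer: -12245/27 ≈ -453.52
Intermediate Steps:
c = -4/3 (c = 6*(2/(-9)) = 6*(2*(-1/9)) = 6*(-2/9) = -4/3 ≈ -1.3333)
b(v) = -3 - v/18 (b(v) = -3 + v/(-18) = -3 + v*(-1/18) = -3 - v/18)
b(c)*155 = (-3 - 1/18*(-4/3))*155 = (-3 + 2/27)*155 = -79/27*155 = -12245/27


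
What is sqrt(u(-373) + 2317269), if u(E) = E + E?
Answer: sqrt(2316523) ≈ 1522.0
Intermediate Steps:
u(E) = 2*E
sqrt(u(-373) + 2317269) = sqrt(2*(-373) + 2317269) = sqrt(-746 + 2317269) = sqrt(2316523)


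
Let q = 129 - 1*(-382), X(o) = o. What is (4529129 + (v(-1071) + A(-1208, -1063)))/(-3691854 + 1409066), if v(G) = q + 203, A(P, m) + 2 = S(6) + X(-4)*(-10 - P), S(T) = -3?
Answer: -2262523/1141394 ≈ -1.9822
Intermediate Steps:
q = 511 (q = 129 + 382 = 511)
A(P, m) = 35 + 4*P (A(P, m) = -2 + (-3 - 4*(-10 - P)) = -2 + (-3 + (40 + 4*P)) = -2 + (37 + 4*P) = 35 + 4*P)
v(G) = 714 (v(G) = 511 + 203 = 714)
(4529129 + (v(-1071) + A(-1208, -1063)))/(-3691854 + 1409066) = (4529129 + (714 + (35 + 4*(-1208))))/(-3691854 + 1409066) = (4529129 + (714 + (35 - 4832)))/(-2282788) = (4529129 + (714 - 4797))*(-1/2282788) = (4529129 - 4083)*(-1/2282788) = 4525046*(-1/2282788) = -2262523/1141394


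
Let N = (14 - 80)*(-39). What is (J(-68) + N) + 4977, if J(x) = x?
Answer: 7483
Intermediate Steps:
N = 2574 (N = -66*(-39) = 2574)
(J(-68) + N) + 4977 = (-68 + 2574) + 4977 = 2506 + 4977 = 7483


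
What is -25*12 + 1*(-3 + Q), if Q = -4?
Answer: -307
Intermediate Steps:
-25*12 + 1*(-3 + Q) = -25*12 + 1*(-3 - 4) = -300 + 1*(-7) = -300 - 7 = -307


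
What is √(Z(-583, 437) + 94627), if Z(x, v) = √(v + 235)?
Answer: √(94627 + 4*√42) ≈ 307.66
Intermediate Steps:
Z(x, v) = √(235 + v)
√(Z(-583, 437) + 94627) = √(√(235 + 437) + 94627) = √(√672 + 94627) = √(4*√42 + 94627) = √(94627 + 4*√42)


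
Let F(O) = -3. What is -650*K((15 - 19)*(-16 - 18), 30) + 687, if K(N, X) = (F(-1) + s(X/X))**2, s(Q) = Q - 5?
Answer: -31163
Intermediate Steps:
s(Q) = -5 + Q
K(N, X) = 49 (K(N, X) = (-3 + (-5 + X/X))**2 = (-3 + (-5 + 1))**2 = (-3 - 4)**2 = (-7)**2 = 49)
-650*K((15 - 19)*(-16 - 18), 30) + 687 = -650*49 + 687 = -31850 + 687 = -31163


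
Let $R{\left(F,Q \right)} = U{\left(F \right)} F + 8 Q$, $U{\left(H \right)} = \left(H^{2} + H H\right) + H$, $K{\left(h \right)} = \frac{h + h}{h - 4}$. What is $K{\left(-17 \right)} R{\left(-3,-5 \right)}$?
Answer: $- \frac{2890}{21} \approx -137.62$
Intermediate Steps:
$K{\left(h \right)} = \frac{2 h}{-4 + h}$
$U{\left(H \right)} = H + 2 H^{2}$ ($U{\left(H \right)} = \left(H^{2} + H^{2}\right) + H = 2 H^{2} + H = H + 2 H^{2}$)
$R{\left(F,Q \right)} = 8 Q + F^{2} \left(1 + 2 F\right)$ ($R{\left(F,Q \right)} = F \left(1 + 2 F\right) F + 8 Q = F^{2} \left(1 + 2 F\right) + 8 Q = 8 Q + F^{2} \left(1 + 2 F\right)$)
$K{\left(-17 \right)} R{\left(-3,-5 \right)} = 2 \left(-17\right) \frac{1}{-4 - 17} \left(8 \left(-5\right) + \left(-3\right)^{2} \left(1 + 2 \left(-3\right)\right)\right) = 2 \left(-17\right) \frac{1}{-21} \left(-40 + 9 \left(1 - 6\right)\right) = 2 \left(-17\right) \left(- \frac{1}{21}\right) \left(-40 + 9 \left(-5\right)\right) = \frac{34 \left(-40 - 45\right)}{21} = \frac{34}{21} \left(-85\right) = - \frac{2890}{21}$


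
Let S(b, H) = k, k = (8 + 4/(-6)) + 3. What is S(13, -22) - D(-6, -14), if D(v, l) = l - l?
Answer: 31/3 ≈ 10.333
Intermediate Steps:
D(v, l) = 0
k = 31/3 (k = (8 + 4*(-1/6)) + 3 = (8 - 2/3) + 3 = 22/3 + 3 = 31/3 ≈ 10.333)
S(b, H) = 31/3
S(13, -22) - D(-6, -14) = 31/3 - 1*0 = 31/3 + 0 = 31/3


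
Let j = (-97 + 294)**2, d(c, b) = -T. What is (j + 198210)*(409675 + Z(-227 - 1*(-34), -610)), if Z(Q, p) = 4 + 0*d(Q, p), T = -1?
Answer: 97101706901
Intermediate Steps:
d(c, b) = 1 (d(c, b) = -1*(-1) = 1)
Z(Q, p) = 4 (Z(Q, p) = 4 + 0*1 = 4 + 0 = 4)
j = 38809 (j = 197**2 = 38809)
(j + 198210)*(409675 + Z(-227 - 1*(-34), -610)) = (38809 + 198210)*(409675 + 4) = 237019*409679 = 97101706901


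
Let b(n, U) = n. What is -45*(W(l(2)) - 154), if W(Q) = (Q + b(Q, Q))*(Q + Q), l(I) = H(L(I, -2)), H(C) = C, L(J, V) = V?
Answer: 6210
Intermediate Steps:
l(I) = -2
W(Q) = 4*Q² (W(Q) = (Q + Q)*(Q + Q) = (2*Q)*(2*Q) = 4*Q²)
-45*(W(l(2)) - 154) = -45*(4*(-2)² - 154) = -45*(4*4 - 154) = -45*(16 - 154) = -45*(-138) = 6210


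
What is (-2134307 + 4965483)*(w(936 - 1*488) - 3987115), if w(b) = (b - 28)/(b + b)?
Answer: -45152891880505/4 ≈ -1.1288e+13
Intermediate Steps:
w(b) = (-28 + b)/(2*b) (w(b) = (-28 + b)/((2*b)) = (-28 + b)*(1/(2*b)) = (-28 + b)/(2*b))
(-2134307 + 4965483)*(w(936 - 1*488) - 3987115) = (-2134307 + 4965483)*((-28 + (936 - 1*488))/(2*(936 - 1*488)) - 3987115) = 2831176*((-28 + (936 - 488))/(2*(936 - 488)) - 3987115) = 2831176*((1/2)*(-28 + 448)/448 - 3987115) = 2831176*((1/2)*(1/448)*420 - 3987115) = 2831176*(15/32 - 3987115) = 2831176*(-127587665/32) = -45152891880505/4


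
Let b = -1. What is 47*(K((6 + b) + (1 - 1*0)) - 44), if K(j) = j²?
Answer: -376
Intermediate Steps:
47*(K((6 + b) + (1 - 1*0)) - 44) = 47*(((6 - 1) + (1 - 1*0))² - 44) = 47*((5 + (1 + 0))² - 44) = 47*((5 + 1)² - 44) = 47*(6² - 44) = 47*(36 - 44) = 47*(-8) = -376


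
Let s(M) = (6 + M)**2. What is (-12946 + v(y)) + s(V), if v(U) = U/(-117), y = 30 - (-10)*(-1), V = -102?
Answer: -436430/117 ≈ -3730.2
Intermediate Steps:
y = 20 (y = 30 - 1*10 = 30 - 10 = 20)
v(U) = -U/117 (v(U) = U*(-1/117) = -U/117)
(-12946 + v(y)) + s(V) = (-12946 - 1/117*20) + (6 - 102)**2 = (-12946 - 20/117) + (-96)**2 = -1514702/117 + 9216 = -436430/117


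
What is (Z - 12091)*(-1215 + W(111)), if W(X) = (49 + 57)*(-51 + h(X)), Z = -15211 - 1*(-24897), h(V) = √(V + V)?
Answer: 15923505 - 254930*√222 ≈ 1.2125e+7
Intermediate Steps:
h(V) = √2*√V (h(V) = √(2*V) = √2*√V)
Z = 9686 (Z = -15211 + 24897 = 9686)
W(X) = -5406 + 106*√2*√X (W(X) = (49 + 57)*(-51 + √2*√X) = 106*(-51 + √2*√X) = -5406 + 106*√2*√X)
(Z - 12091)*(-1215 + W(111)) = (9686 - 12091)*(-1215 + (-5406 + 106*√2*√111)) = -2405*(-1215 + (-5406 + 106*√222)) = -2405*(-6621 + 106*√222) = 15923505 - 254930*√222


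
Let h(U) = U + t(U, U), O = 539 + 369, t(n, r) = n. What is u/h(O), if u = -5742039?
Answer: -5742039/1816 ≈ -3161.9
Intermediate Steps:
O = 908
h(U) = 2*U (h(U) = U + U = 2*U)
u/h(O) = -5742039/(2*908) = -5742039/1816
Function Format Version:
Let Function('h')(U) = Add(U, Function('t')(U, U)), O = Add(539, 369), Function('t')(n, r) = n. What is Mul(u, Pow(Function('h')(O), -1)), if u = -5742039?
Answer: Rational(-5742039, 1816) ≈ -3161.9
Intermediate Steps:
O = 908
Function('h')(U) = Mul(2, U) (Function('h')(U) = Add(U, U) = Mul(2, U))
Mul(u, Pow(Function('h')(O), -1)) = Mul(-5742039, Pow(Mul(2, 908), -1)) = Mul(-5742039, Pow(1816, -1)) = Mul(-5742039, Rational(1, 1816)) = Rational(-5742039, 1816)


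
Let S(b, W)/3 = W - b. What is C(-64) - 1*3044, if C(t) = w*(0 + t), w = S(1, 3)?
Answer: -3428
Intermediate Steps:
S(b, W) = -3*b + 3*W (S(b, W) = 3*(W - b) = -3*b + 3*W)
w = 6 (w = -3*1 + 3*3 = -3 + 9 = 6)
C(t) = 6*t (C(t) = 6*(0 + t) = 6*t)
C(-64) - 1*3044 = 6*(-64) - 1*3044 = -384 - 3044 = -3428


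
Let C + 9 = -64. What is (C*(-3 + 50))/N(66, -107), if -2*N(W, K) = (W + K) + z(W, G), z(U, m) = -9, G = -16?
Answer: -3431/25 ≈ -137.24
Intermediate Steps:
C = -73 (C = -9 - 64 = -73)
N(W, K) = 9/2 - K/2 - W/2 (N(W, K) = -((W + K) - 9)/2 = -((K + W) - 9)/2 = -(-9 + K + W)/2 = 9/2 - K/2 - W/2)
(C*(-3 + 50))/N(66, -107) = (-73*(-3 + 50))/(9/2 - 1/2*(-107) - 1/2*66) = (-73*47)/(9/2 + 107/2 - 33) = -3431/25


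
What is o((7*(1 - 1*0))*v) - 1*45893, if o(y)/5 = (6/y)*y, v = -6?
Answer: -45863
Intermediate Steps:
o(y) = 30 (o(y) = 5*((6/y)*y) = 5*6 = 30)
o((7*(1 - 1*0))*v) - 1*45893 = 30 - 1*45893 = 30 - 45893 = -45863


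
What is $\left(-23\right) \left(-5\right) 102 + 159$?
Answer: $11889$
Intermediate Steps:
$\left(-23\right) \left(-5\right) 102 + 159 = 115 \cdot 102 + 159 = 11730 + 159 = 11889$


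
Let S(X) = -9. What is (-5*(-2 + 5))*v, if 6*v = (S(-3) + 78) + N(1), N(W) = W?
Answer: -175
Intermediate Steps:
v = 35/3 (v = ((-9 + 78) + 1)/6 = (69 + 1)/6 = (⅙)*70 = 35/3 ≈ 11.667)
(-5*(-2 + 5))*v = -5*(-2 + 5)*(35/3) = -5*3*(35/3) = -15*35/3 = -175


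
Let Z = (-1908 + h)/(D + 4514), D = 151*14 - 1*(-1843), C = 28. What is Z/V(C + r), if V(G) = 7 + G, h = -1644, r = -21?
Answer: -1776/59297 ≈ -0.029951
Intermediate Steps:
D = 3957 (D = 2114 + 1843 = 3957)
Z = -3552/8471 (Z = (-1908 - 1644)/(3957 + 4514) = -3552/8471 ≈ -0.41931)
Z/V(C + r) = -3552/(8471*(7 + (28 - 21))) = -3552/(8471*(7 + 7)) = -3552/8471/14 = -3552/8471*1/14 = -1776/59297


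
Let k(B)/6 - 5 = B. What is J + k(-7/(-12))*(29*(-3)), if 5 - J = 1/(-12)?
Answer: -34913/12 ≈ -2909.4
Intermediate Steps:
k(B) = 30 + 6*B
J = 61/12 (J = 5 - 1/(-12) = 5 - 1*(-1/12) = 5 + 1/12 = 61/12 ≈ 5.0833)
J + k(-7/(-12))*(29*(-3)) = 61/12 + (30 + 6*(-7/(-12)))*(29*(-3)) = 61/12 + (30 + 6*(-7*(-1/12)))*(-87) = 61/12 + (30 + 6*(7/12))*(-87) = 61/12 + (30 + 7/2)*(-87) = 61/12 + (67/2)*(-87) = 61/12 - 5829/2 = -34913/12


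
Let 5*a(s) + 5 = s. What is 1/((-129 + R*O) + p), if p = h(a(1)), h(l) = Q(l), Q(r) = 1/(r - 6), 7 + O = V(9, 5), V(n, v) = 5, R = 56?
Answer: -34/8199 ≈ -0.0041468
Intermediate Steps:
O = -2 (O = -7 + 5 = -2)
Q(r) = 1/(-6 + r)
a(s) = -1 + s/5
h(l) = 1/(-6 + l)
p = -5/34 (p = 1/(-6 + (-1 + (⅕)*1)) = 1/(-6 + (-1 + ⅕)) = 1/(-6 - ⅘) = 1/(-34/5) = -5/34 ≈ -0.14706)
1/((-129 + R*O) + p) = 1/((-129 + 56*(-2)) - 5/34) = 1/((-129 - 112) - 5/34) = 1/(-241 - 5/34) = 1/(-8199/34) = -34/8199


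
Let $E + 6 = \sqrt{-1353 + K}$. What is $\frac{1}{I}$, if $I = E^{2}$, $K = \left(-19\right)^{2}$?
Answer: $\frac{i}{4 \left(- 239 i + 12 \sqrt{62}\right)} \approx -0.00090463 + 0.00035764 i$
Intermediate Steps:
$K = 361$
$E = -6 + 4 i \sqrt{62}$ ($E = -6 + \sqrt{-1353 + 361} = -6 + \sqrt{-992} = -6 + 4 i \sqrt{62} \approx -6.0 + 31.496 i$)
$I = \left(-6 + 4 i \sqrt{62}\right)^{2} \approx -956.0 - 377.95 i$
$\frac{1}{I} = \frac{1}{-956 - 48 i \sqrt{62}}$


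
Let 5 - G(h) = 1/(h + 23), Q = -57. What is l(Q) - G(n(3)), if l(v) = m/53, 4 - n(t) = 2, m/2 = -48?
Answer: -8972/1325 ≈ -6.7713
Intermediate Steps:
m = -96 (m = 2*(-48) = -96)
n(t) = 2 (n(t) = 4 - 1*2 = 4 - 2 = 2)
l(v) = -96/53
G(h) = 5 - 1/(23 + h) (G(h) = 5 - 1/(h + 23) = 5 - 1/(23 + h))
l(Q) - G(n(3)) = -96/53 - (114 + 5*2)/(23 + 2) = -96/53 - (114 + 10)/25 = -96/53 - 124/25 = -8972/1325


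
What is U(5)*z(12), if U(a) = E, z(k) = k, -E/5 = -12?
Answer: 720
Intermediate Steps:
E = 60 (E = -5*(-12) = 60)
U(a) = 60
U(5)*z(12) = 60*12 = 720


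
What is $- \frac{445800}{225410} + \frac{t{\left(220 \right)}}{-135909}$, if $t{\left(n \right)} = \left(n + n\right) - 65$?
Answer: $- \frac{2022425365}{1021174923} \approx -1.9805$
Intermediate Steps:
$t{\left(n \right)} = -65 + 2 n$ ($t{\left(n \right)} = 2 n - 65 = -65 + 2 n$)
$- \frac{445800}{225410} + \frac{t{\left(220 \right)}}{-135909} = - \frac{445800}{225410} + \frac{-65 + 2 \cdot 220}{-135909} = \left(-445800\right) \frac{1}{225410} + \left(-65 + 440\right) \left(- \frac{1}{135909}\right) = - \frac{44580}{22541} + 375 \left(- \frac{1}{135909}\right) = - \frac{44580}{22541} - \frac{125}{45303} = - \frac{2022425365}{1021174923}$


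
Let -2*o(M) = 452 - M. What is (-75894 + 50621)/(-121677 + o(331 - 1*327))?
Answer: 25273/121901 ≈ 0.20732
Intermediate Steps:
o(M) = -226 + M/2 (o(M) = -(452 - M)/2 = -226 + M/2)
(-75894 + 50621)/(-121677 + o(331 - 1*327)) = (-75894 + 50621)/(-121677 + (-226 + (331 - 1*327)/2)) = -25273/(-121677 + (-226 + (331 - 327)/2)) = -25273/(-121677 + (-226 + (1/2)*4)) = -25273/(-121677 + (-226 + 2)) = -25273/(-121677 - 224) = -25273/(-121901) = -25273*(-1/121901) = 25273/121901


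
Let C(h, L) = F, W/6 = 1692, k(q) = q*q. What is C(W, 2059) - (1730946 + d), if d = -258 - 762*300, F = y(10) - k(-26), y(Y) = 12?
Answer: -1502752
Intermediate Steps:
k(q) = q**2
W = 10152 (W = 6*1692 = 10152)
F = -664 (F = 12 - 1*(-26)**2 = 12 - 1*676 = 12 - 676 = -664)
C(h, L) = -664
d = -228858 (d = -258 - 228600 = -228858)
C(W, 2059) - (1730946 + d) = -664 - (1730946 - 228858) = -664 - 1*1502088 = -664 - 1502088 = -1502752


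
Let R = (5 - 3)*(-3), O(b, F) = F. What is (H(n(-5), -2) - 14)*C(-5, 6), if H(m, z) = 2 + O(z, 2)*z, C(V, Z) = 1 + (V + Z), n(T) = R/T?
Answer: -32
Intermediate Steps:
R = -6 (R = 2*(-3) = -6)
n(T) = -6/T
C(V, Z) = 1 + V + Z
H(m, z) = 2 + 2*z
(H(n(-5), -2) - 14)*C(-5, 6) = ((2 + 2*(-2)) - 14)*(1 - 5 + 6) = ((2 - 4) - 14)*2 = (-2 - 14)*2 = -16*2 = -32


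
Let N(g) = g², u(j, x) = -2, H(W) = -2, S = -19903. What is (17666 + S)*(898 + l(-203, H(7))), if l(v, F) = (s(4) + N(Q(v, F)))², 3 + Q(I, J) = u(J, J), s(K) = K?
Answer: -3890143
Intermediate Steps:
Q(I, J) = -5 (Q(I, J) = -3 - 2 = -5)
l(v, F) = 841 (l(v, F) = (4 + (-5)²)² = (4 + 25)² = 29² = 841)
(17666 + S)*(898 + l(-203, H(7))) = (17666 - 19903)*(898 + 841) = -2237*1739 = -3890143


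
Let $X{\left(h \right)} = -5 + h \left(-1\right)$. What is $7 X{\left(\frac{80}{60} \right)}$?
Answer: $- \frac{133}{3} \approx -44.333$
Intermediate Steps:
$X{\left(h \right)} = -5 - h$
$7 X{\left(\frac{80}{60} \right)} = 7 \left(-5 - \frac{80}{60}\right) = 7 \left(-5 - 80 \cdot \frac{1}{60}\right) = 7 \left(-5 - \frac{4}{3}\right) = 7 \left(- \frac{19}{3}\right) = - \frac{133}{3}$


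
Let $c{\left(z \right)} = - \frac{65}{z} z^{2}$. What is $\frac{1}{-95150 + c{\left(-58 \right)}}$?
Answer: $- \frac{1}{91380} \approx -1.0943 \cdot 10^{-5}$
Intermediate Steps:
$c{\left(z \right)} = - 65 z$
$\frac{1}{-95150 + c{\left(-58 \right)}} = \frac{1}{-95150 - -3770} = \frac{1}{-95150 + 3770} = \frac{1}{-91380} = - \frac{1}{91380}$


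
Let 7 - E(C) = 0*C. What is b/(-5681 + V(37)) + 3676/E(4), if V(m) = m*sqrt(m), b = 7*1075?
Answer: 118152898333/225561756 - 278425*sqrt(37)/32223108 ≈ 523.76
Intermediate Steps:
E(C) = 7 (E(C) = 7 - 0*C = 7 - 1*0 = 7 + 0 = 7)
b = 7525
V(m) = m**(3/2)
b/(-5681 + V(37)) + 3676/E(4) = 7525/(-5681 + 37**(3/2)) + 3676/7 = 7525/(-5681 + 37*sqrt(37)) + 3676*(1/7) = 7525/(-5681 + 37*sqrt(37)) + 3676/7 = 3676/7 + 7525/(-5681 + 37*sqrt(37))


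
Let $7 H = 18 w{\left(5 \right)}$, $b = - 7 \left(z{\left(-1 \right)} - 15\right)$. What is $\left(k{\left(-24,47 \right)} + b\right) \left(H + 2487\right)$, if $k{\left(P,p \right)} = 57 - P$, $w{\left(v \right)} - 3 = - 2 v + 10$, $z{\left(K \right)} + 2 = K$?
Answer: $\frac{3614841}{7} \approx 5.1641 \cdot 10^{5}$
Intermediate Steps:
$z{\left(K \right)} = -2 + K$
$w{\left(v \right)} = 13 - 2 v$ ($w{\left(v \right)} = 3 - \left(-10 + 2 v\right) = 13 - 2 v$)
$b = 126$ ($b = - 7 \left(\left(-2 - 1\right) - 15\right) = - 7 \left(-3 - 15\right) = \left(-7\right) \left(-18\right) = 126$)
$H = \frac{54}{7}$ ($H = \frac{18 \left(13 - 10\right)}{7} = \frac{18 \cdot 3}{7} = \frac{1}{7} \cdot 54 = \frac{54}{7} \approx 7.7143$)
$\left(k{\left(-24,47 \right)} + b\right) \left(H + 2487\right) = \left(\left(57 - -24\right) + 126\right) \left(\frac{54}{7} + 2487\right) = \left(\left(57 + 24\right) + 126\right) \frac{17463}{7} = \left(81 + 126\right) \frac{17463}{7} = 207 \cdot \frac{17463}{7} = \frac{3614841}{7}$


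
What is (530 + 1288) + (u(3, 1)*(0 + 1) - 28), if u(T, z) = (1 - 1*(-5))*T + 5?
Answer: 1813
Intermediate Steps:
u(T, z) = 5 + 6*T (u(T, z) = (1 + 5)*T + 5 = 6*T + 5 = 5 + 6*T)
(530 + 1288) + (u(3, 1)*(0 + 1) - 28) = (530 + 1288) + ((5 + 6*3)*(0 + 1) - 28) = 1818 + ((5 + 18)*1 - 28) = 1818 + (23*1 - 28) = 1818 + (23 - 28) = 1818 - 5 = 1813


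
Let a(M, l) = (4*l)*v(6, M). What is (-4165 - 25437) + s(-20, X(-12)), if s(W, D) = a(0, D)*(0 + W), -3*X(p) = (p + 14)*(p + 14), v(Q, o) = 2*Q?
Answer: -28322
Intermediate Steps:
a(M, l) = 48*l (a(M, l) = (4*l)*(2*6) = (4*l)*12 = 48*l)
X(p) = -(14 + p)**2/3 (X(p) = -(p + 14)*(p + 14)/3 = -(14 + p)*(14 + p)/3 = -(14 + p)**2/3)
s(W, D) = 48*D*W (s(W, D) = (48*D)*(0 + W) = (48*D)*W = 48*D*W)
(-4165 - 25437) + s(-20, X(-12)) = (-4165 - 25437) + 48*(-(14 - 12)**2/3)*(-20) = -29602 + 48*(-1/3*2**2)*(-20) = -29602 + 48*(-1/3*4)*(-20) = -29602 + 48*(-4/3)*(-20) = -29602 + 1280 = -28322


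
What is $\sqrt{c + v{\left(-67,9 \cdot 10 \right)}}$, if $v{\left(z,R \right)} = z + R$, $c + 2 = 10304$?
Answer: $5 \sqrt{413} \approx 101.61$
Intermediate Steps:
$c = 10302$ ($c = -2 + 10304 = 10302$)
$v{\left(z,R \right)} = R + z$
$\sqrt{c + v{\left(-67,9 \cdot 10 \right)}} = \sqrt{10302 + \left(9 \cdot 10 - 67\right)} = \sqrt{10302 + \left(90 - 67\right)} = \sqrt{10302 + 23} = \sqrt{10325} = 5 \sqrt{413}$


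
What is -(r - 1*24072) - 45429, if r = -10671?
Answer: -10686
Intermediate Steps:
-(r - 1*24072) - 45429 = -(-10671 - 1*24072) - 45429 = -(-10671 - 24072) - 45429 = -1*(-34743) - 45429 = 34743 - 45429 = -10686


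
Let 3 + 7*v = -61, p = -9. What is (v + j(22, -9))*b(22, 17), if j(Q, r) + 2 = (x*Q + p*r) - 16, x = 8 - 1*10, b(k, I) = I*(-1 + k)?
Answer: 3519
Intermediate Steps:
v = -64/7 (v = -3/7 + (1/7)*(-61) = -3/7 - 61/7 = -64/7 ≈ -9.1429)
x = -2 (x = 8 - 10 = -2)
j(Q, r) = -18 - 9*r - 2*Q (j(Q, r) = -2 + ((-2*Q - 9*r) - 16) = -2 + ((-9*r - 2*Q) - 16) = -2 + (-16 - 9*r - 2*Q) = -18 - 9*r - 2*Q)
(v + j(22, -9))*b(22, 17) = (-64/7 + (-18 - 9*(-9) - 2*22))*(17*(-1 + 22)) = (-64/7 + (-18 + 81 - 44))*(17*21) = (-64/7 + 19)*357 = (69/7)*357 = 3519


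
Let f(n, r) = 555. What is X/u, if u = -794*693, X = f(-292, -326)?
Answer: -185/183414 ≈ -0.0010086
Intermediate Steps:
X = 555
u = -550242
X/u = 555/(-550242) = 555*(-1/550242) = -185/183414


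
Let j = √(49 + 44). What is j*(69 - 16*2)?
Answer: 37*√93 ≈ 356.81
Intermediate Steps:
j = √93 ≈ 9.6436
j*(69 - 16*2) = √93*(69 - 16*2) = √93*(69 - 32) = √93*37 = 37*√93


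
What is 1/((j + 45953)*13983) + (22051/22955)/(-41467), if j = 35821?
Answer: -25213172386957/1088417493702062370 ≈ -2.3165e-5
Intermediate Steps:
1/((j + 45953)*13983) + (22051/22955)/(-41467) = 1/((35821 + 45953)*13983) + (22051/22955)/(-41467) = (1/13983)/81774 + (22051*(1/22955))*(-1/41467) = (1/81774)*(1/13983) + (22051/22955)*(-1/41467) = 1/1143445842 - 22051/951874985 = -25213172386957/1088417493702062370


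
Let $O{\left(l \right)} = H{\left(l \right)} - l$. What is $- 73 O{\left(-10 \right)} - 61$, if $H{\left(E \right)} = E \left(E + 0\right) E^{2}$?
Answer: $-730791$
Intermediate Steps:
$H{\left(E \right)} = E^{4}$ ($H{\left(E \right)} = E E E^{2} = E^{2} E^{2} = E^{4}$)
$O{\left(l \right)} = l^{4} - l$
$- 73 O{\left(-10 \right)} - 61 = - 73 \left(\left(-10\right)^{4} - -10\right) - 61 = - 73 \left(10000 + 10\right) - 61 = \left(-73\right) 10010 - 61 = -730730 - 61 = -730791$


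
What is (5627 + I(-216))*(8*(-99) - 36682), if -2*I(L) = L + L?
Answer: -218960582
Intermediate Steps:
I(L) = -L (I(L) = -(L + L)/2 = -L)
(5627 + I(-216))*(8*(-99) - 36682) = (5627 - 1*(-216))*(8*(-99) - 36682) = (5627 + 216)*(-792 - 36682) = 5843*(-37474) = -218960582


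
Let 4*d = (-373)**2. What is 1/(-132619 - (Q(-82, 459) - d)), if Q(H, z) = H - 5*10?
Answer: -4/390819 ≈ -1.0235e-5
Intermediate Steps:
d = 139129/4 (d = (1/4)*(-373)**2 = (1/4)*139129 = 139129/4 ≈ 34782.)
Q(H, z) = -50 + H (Q(H, z) = H - 50 = -50 + H)
1/(-132619 - (Q(-82, 459) - d)) = 1/(-132619 - ((-50 - 82) - 1*139129/4)) = 1/(-132619 - (-132 - 139129/4)) = 1/(-132619 - 1*(-139657/4)) = 1/(-132619 + 139657/4) = 1/(-390819/4) = -4/390819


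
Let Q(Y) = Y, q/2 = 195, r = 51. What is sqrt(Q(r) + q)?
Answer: 21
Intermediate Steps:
q = 390 (q = 2*195 = 390)
sqrt(Q(r) + q) = sqrt(51 + 390) = sqrt(441) = 21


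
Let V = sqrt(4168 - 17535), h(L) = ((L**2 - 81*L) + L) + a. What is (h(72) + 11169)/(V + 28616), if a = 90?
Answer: 33967192/90987647 - 1187*I*sqrt(13367)/90987647 ≈ 0.37332 - 0.0015083*I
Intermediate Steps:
h(L) = 90 + L**2 - 80*L (h(L) = ((L**2 - 81*L) + L) + 90 = (L**2 - 80*L) + 90 = 90 + L**2 - 80*L)
V = I*sqrt(13367) (V = sqrt(-13367) = I*sqrt(13367) ≈ 115.62*I)
(h(72) + 11169)/(V + 28616) = ((90 + 72**2 - 80*72) + 11169)/(I*sqrt(13367) + 28616) = ((90 + 5184 - 5760) + 11169)/(28616 + I*sqrt(13367)) = (-486 + 11169)/(28616 + I*sqrt(13367)) = 10683/(28616 + I*sqrt(13367))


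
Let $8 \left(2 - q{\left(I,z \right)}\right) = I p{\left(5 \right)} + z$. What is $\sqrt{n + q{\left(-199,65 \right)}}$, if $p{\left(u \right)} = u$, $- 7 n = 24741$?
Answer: $\frac{i \sqrt{669571}}{14} \approx 58.448 i$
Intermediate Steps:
$n = - \frac{24741}{7}$ ($n = \left(- \frac{1}{7}\right) 24741 = - \frac{24741}{7} \approx -3534.4$)
$q{\left(I,z \right)} = 2 - \frac{5 I}{8} - \frac{z}{8}$ ($q{\left(I,z \right)} = 2 - \frac{I 5 + z}{8} = 2 - \frac{5 I + z}{8} = 2 - \frac{z + 5 I}{8} = 2 - \left(\frac{z}{8} + \frac{5 I}{8}\right) = 2 - \frac{5 I}{8} - \frac{z}{8}$)
$\sqrt{n + q{\left(-199,65 \right)}} = \sqrt{- \frac{24741}{7} - - \frac{473}{4}} = \sqrt{- \frac{24741}{7} + \left(2 + \frac{995}{8} - \frac{65}{8}\right)} = \sqrt{- \frac{24741}{7} + \frac{473}{4}} = \sqrt{- \frac{95653}{28}} = \frac{i \sqrt{669571}}{14}$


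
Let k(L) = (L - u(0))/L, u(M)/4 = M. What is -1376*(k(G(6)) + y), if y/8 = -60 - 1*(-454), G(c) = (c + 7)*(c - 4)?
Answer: -4338528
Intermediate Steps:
u(M) = 4*M
G(c) = (-4 + c)*(7 + c) (G(c) = (7 + c)*(-4 + c) = (-4 + c)*(7 + c))
k(L) = 1 (k(L) = (L - 4*0)/L = (L - 1*0)/L = (L + 0)/L = L/L = 1)
y = 3152 (y = 8*(-60 - 1*(-454)) = 8*(-60 + 454) = 8*394 = 3152)
-1376*(k(G(6)) + y) = -1376*(1 + 3152) = -1376*3153 = -4338528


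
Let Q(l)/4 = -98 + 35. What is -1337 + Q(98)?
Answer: -1589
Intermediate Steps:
Q(l) = -252 (Q(l) = 4*(-98 + 35) = 4*(-63) = -252)
-1337 + Q(98) = -1337 - 252 = -1589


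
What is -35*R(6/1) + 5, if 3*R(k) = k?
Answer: -65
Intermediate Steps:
R(k) = k/3
-35*R(6/1) + 5 = -35*6/1/3 + 5 = -35*6*1/3 + 5 = -35*6/3 + 5 = -35*2 + 5 = -70 + 5 = -65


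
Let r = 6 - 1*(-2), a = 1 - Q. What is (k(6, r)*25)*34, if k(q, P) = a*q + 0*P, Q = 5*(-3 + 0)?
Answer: 81600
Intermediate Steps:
Q = -15 (Q = 5*(-3) = -15)
a = 16 (a = 1 - 1*(-15) = 1 + 15 = 16)
r = 8 (r = 6 + 2 = 8)
k(q, P) = 16*q (k(q, P) = 16*q + 0*P = 16*q + 0 = 16*q)
(k(6, r)*25)*34 = ((16*6)*25)*34 = (96*25)*34 = 2400*34 = 81600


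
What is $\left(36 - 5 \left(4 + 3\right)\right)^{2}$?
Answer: $1$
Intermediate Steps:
$\left(36 - 5 \left(4 + 3\right)\right)^{2} = \left(36 - 35\right)^{2} = 1^{2} = 1$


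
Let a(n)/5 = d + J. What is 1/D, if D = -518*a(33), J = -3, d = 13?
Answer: -1/25900 ≈ -3.8610e-5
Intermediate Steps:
a(n) = 50 (a(n) = 5*(13 - 3) = 5*10 = 50)
D = -25900 (D = -518*50 = -25900)
1/D = 1/(-25900) = -1/25900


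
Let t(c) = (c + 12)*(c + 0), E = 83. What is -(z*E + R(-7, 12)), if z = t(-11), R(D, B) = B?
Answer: 901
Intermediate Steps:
t(c) = c*(12 + c) (t(c) = (12 + c)*c = c*(12 + c))
z = -11 (z = -11*(12 - 11) = -11*1 = -11)
-(z*E + R(-7, 12)) = -(-11*83 + 12) = -(-913 + 12) = -1*(-901) = 901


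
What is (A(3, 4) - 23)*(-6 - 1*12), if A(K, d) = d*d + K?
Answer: 72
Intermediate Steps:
A(K, d) = K + d² (A(K, d) = d² + K = K + d²)
(A(3, 4) - 23)*(-6 - 1*12) = ((3 + 4²) - 23)*(-6 - 1*12) = ((3 + 16) - 23)*(-6 - 12) = (19 - 23)*(-18) = -4*(-18) = 72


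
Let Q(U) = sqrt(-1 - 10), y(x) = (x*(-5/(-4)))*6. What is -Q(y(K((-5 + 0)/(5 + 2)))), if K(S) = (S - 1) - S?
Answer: -I*sqrt(11) ≈ -3.3166*I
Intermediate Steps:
K(S) = -1 (K(S) = (-1 + S) - S = -1)
y(x) = 15*x/2 (y(x) = (x*(-5*(-1/4)))*6 = (x*(5/4))*6 = (5*x/4)*6 = 15*x/2)
Q(U) = I*sqrt(11) (Q(U) = sqrt(-11) = I*sqrt(11))
-Q(y(K((-5 + 0)/(5 + 2)))) = -I*sqrt(11)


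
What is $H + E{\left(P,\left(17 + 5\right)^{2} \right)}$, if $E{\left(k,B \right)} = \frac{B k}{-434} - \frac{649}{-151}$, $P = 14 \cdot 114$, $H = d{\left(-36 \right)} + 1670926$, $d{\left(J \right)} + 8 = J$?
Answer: $\frac{7813087185}{4681} \approx 1.6691 \cdot 10^{6}$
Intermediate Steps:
$d{\left(J \right)} = -8 + J$
$H = 1670882$ ($H = \left(-8 - 36\right) + 1670926 = -44 + 1670926 = 1670882$)
$P = 1596$
$E{\left(k,B \right)} = \frac{649}{151} - \frac{B k}{434}$ ($E{\left(k,B \right)} = B k \left(- \frac{1}{434}\right) - - \frac{649}{151} = - \frac{B k}{434} + \frac{649}{151} = \frac{649}{151} - \frac{B k}{434}$)
$H + E{\left(P,\left(17 + 5\right)^{2} \right)} = 1670882 + \left(\frac{649}{151} - \frac{1}{434} \left(17 + 5\right)^{2} \cdot 1596\right) = 1670882 + \left(\frac{649}{151} - \frac{1}{434} \cdot 22^{2} \cdot 1596\right) = 1670882 + \left(\frac{649}{151} - \frac{242}{217} \cdot 1596\right) = 1670882 + \left(\frac{649}{151} - \frac{55176}{31}\right) = 1670882 - \frac{8311457}{4681} = \frac{7813087185}{4681}$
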